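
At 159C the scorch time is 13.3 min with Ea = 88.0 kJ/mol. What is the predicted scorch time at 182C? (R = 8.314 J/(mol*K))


Convert temperatures: T1 = 159 + 273.15 = 432.15 K, T2 = 182 + 273.15 = 455.15 K
ts2_new = 13.3 * exp(88000 / 8.314 * (1/455.15 - 1/432.15))
1/T2 - 1/T1 = -1.1693e-04
ts2_new = 3.86 min

3.86 min


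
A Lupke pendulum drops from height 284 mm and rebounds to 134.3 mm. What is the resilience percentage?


Resilience = h_rebound / h_drop * 100
= 134.3 / 284 * 100
= 47.3%

47.3%


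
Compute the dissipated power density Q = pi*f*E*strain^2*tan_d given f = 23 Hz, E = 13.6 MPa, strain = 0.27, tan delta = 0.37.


Q = pi * f * E * strain^2 * tan_d
= pi * 23 * 13.6 * 0.27^2 * 0.37
= pi * 23 * 13.6 * 0.0729 * 0.37
= 26.5061

Q = 26.5061


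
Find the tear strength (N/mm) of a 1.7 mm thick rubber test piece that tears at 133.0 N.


Tear strength = force / thickness
= 133.0 / 1.7
= 78.24 N/mm

78.24 N/mm


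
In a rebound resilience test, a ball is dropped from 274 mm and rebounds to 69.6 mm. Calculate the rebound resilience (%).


Resilience = h_rebound / h_drop * 100
= 69.6 / 274 * 100
= 25.4%

25.4%


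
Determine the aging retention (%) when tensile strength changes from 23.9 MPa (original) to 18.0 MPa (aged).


Retention = aged / original * 100
= 18.0 / 23.9 * 100
= 75.3%

75.3%


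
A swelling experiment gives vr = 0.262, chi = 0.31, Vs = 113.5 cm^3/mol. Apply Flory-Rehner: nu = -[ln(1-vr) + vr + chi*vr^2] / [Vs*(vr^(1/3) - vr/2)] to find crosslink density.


ln(1 - vr) = ln(1 - 0.262) = -0.3038
Numerator = -((-0.3038) + 0.262 + 0.31 * 0.262^2) = 0.0205
Denominator = 113.5 * (0.262^(1/3) - 0.262/2) = 57.7582
nu = 0.0205 / 57.7582 = 3.5548e-04 mol/cm^3

3.5548e-04 mol/cm^3


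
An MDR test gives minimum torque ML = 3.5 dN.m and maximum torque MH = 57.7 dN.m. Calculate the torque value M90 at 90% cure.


M90 = ML + 0.9 * (MH - ML)
M90 = 3.5 + 0.9 * (57.7 - 3.5)
M90 = 3.5 + 0.9 * 54.2
M90 = 52.28 dN.m

52.28 dN.m


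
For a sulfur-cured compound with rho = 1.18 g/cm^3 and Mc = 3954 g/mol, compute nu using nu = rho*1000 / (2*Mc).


nu = rho * 1000 / (2 * Mc)
nu = 1.18 * 1000 / (2 * 3954)
nu = 1180.0 / 7908
nu = 0.1492 mol/L

0.1492 mol/L


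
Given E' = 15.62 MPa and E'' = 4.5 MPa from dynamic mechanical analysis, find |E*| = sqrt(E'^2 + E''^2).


|E*| = sqrt(E'^2 + E''^2)
= sqrt(15.62^2 + 4.5^2)
= sqrt(243.9844 + 20.2500)
= 16.255 MPa

16.255 MPa


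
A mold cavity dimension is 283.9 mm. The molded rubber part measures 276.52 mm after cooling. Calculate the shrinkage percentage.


Shrinkage = (mold - part) / mold * 100
= (283.9 - 276.52) / 283.9 * 100
= 7.38 / 283.9 * 100
= 2.6%

2.6%


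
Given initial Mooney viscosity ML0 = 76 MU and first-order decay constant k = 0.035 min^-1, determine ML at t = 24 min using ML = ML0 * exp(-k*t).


ML = ML0 * exp(-k * t)
ML = 76 * exp(-0.035 * 24)
ML = 76 * 0.4317
ML = 32.81 MU

32.81 MU


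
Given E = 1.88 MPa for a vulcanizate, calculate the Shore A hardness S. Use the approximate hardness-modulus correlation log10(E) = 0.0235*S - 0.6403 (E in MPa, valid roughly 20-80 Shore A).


log10(E) = 0.0235*S - 0.6403  =>  S = (log10(E) + 0.6403) / 0.0235
log10(1.88) = 0.274158
S = (0.274158 + 0.6403) / 0.0235 = 0.914458 / 0.0235
S = 38.9

Shore A = 38.9


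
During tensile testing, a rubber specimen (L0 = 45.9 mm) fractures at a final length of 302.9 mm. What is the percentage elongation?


Elongation = (Lf - L0) / L0 * 100
= (302.9 - 45.9) / 45.9 * 100
= 257.0 / 45.9 * 100
= 559.9%

559.9%


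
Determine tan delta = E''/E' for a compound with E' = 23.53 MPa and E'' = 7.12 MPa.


tan delta = E'' / E'
= 7.12 / 23.53
= 0.3026

tan delta = 0.3026


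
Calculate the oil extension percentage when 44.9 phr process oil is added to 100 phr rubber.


Oil % = oil / (100 + oil) * 100
= 44.9 / (100 + 44.9) * 100
= 44.9 / 144.9 * 100
= 30.99%

30.99%


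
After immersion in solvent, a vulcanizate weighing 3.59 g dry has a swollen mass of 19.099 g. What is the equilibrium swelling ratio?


Q = W_swollen / W_dry
Q = 19.099 / 3.59
Q = 5.32

Q = 5.32


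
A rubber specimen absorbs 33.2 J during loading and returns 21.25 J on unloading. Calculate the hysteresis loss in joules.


Hysteresis loss = loading - unloading
= 33.2 - 21.25
= 11.95 J

11.95 J


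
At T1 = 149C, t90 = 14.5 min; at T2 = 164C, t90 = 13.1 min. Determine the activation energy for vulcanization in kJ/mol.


T1 = 422.15 K, T2 = 437.15 K
1/T1 - 1/T2 = 8.1282e-05
ln(t1/t2) = ln(14.5/13.1) = 0.1015
Ea = 8.314 * 0.1015 / 8.1282e-05 = 10385.7504 J/mol
Ea = 10.39 kJ/mol

10.39 kJ/mol


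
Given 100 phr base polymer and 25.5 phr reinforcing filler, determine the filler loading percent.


Filler % = filler / (rubber + filler) * 100
= 25.5 / (100 + 25.5) * 100
= 25.5 / 125.5 * 100
= 20.32%

20.32%


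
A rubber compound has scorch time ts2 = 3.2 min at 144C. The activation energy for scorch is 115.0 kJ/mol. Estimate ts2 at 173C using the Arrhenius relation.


Convert temperatures: T1 = 144 + 273.15 = 417.15 K, T2 = 173 + 273.15 = 446.15 K
ts2_new = 3.2 * exp(115000 / 8.314 * (1/446.15 - 1/417.15))
1/T2 - 1/T1 = -1.5582e-04
ts2_new = 0.37 min

0.37 min


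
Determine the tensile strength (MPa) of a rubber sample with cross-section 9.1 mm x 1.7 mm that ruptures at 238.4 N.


Area = width * thickness = 9.1 * 1.7 = 15.47 mm^2
TS = force / area = 238.4 / 15.47 = 15.41 MPa

15.41 MPa


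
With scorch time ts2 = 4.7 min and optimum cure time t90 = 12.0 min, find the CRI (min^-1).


CRI = 100 / (t90 - ts2)
= 100 / (12.0 - 4.7)
= 100 / 7.3
= 13.7 min^-1

13.7 min^-1


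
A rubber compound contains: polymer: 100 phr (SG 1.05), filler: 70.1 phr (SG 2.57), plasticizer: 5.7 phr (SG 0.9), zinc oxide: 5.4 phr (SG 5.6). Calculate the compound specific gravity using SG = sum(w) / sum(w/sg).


Sum of weights = 181.2
Volume contributions:
  polymer: 100/1.05 = 95.2381
  filler: 70.1/2.57 = 27.2763
  plasticizer: 5.7/0.9 = 6.3333
  zinc oxide: 5.4/5.6 = 0.9643
Sum of volumes = 129.8120
SG = 181.2 / 129.8120 = 1.396

SG = 1.396


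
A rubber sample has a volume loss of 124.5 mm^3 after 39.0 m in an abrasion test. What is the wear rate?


Rate = volume_loss / distance
= 124.5 / 39.0
= 3.192 mm^3/m

3.192 mm^3/m


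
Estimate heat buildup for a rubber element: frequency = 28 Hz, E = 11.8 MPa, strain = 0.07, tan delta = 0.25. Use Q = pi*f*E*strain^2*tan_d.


Q = pi * f * E * strain^2 * tan_d
= pi * 28 * 11.8 * 0.07^2 * 0.25
= pi * 28 * 11.8 * 0.0049 * 0.25
= 1.2715

Q = 1.2715


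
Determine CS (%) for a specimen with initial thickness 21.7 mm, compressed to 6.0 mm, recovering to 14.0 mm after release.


CS = (t0 - recovered) / (t0 - ts) * 100
= (21.7 - 14.0) / (21.7 - 6.0) * 100
= 7.7 / 15.7 * 100
= 49.0%

49.0%


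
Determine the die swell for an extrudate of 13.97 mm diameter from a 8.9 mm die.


Die swell ratio = D_extrudate / D_die
= 13.97 / 8.9
= 1.57

Die swell = 1.57


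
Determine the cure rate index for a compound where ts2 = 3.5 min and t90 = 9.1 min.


CRI = 100 / (t90 - ts2)
= 100 / (9.1 - 3.5)
= 100 / 5.6
= 17.86 min^-1

17.86 min^-1


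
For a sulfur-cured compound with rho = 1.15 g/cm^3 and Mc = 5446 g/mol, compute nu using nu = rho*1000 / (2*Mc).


nu = rho * 1000 / (2 * Mc)
nu = 1.15 * 1000 / (2 * 5446)
nu = 1150.0 / 10892
nu = 0.1056 mol/L

0.1056 mol/L


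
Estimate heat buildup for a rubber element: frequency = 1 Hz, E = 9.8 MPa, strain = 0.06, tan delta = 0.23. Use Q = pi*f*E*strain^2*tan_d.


Q = pi * f * E * strain^2 * tan_d
= pi * 1 * 9.8 * 0.06^2 * 0.23
= pi * 1 * 9.8 * 0.0036 * 0.23
= 0.0255

Q = 0.0255


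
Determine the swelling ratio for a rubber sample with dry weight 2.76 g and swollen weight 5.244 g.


Q = W_swollen / W_dry
Q = 5.244 / 2.76
Q = 1.9

Q = 1.9


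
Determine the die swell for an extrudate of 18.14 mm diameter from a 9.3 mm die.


Die swell ratio = D_extrudate / D_die
= 18.14 / 9.3
= 1.951

Die swell = 1.951


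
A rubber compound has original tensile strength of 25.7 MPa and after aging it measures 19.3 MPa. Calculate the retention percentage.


Retention = aged / original * 100
= 19.3 / 25.7 * 100
= 75.1%

75.1%


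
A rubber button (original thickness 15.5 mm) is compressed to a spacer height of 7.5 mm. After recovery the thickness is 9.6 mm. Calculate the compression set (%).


CS = (t0 - recovered) / (t0 - ts) * 100
= (15.5 - 9.6) / (15.5 - 7.5) * 100
= 5.9 / 8.0 * 100
= 73.8%

73.8%


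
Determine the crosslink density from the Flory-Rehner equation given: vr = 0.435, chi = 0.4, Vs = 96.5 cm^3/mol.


ln(1 - vr) = ln(1 - 0.435) = -0.5709
Numerator = -((-0.5709) + 0.435 + 0.4 * 0.435^2) = 0.0602
Denominator = 96.5 * (0.435^(1/3) - 0.435/2) = 52.1292
nu = 0.0602 / 52.1292 = 0.0012 mol/cm^3

0.0012 mol/cm^3


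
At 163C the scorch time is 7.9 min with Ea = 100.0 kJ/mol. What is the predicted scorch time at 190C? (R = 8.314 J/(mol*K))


Convert temperatures: T1 = 163 + 273.15 = 436.15 K, T2 = 190 + 273.15 = 463.15 K
ts2_new = 7.9 * exp(100000 / 8.314 * (1/463.15 - 1/436.15))
1/T2 - 1/T1 = -1.3366e-04
ts2_new = 1.58 min

1.58 min


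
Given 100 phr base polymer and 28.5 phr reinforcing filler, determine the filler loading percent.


Filler % = filler / (rubber + filler) * 100
= 28.5 / (100 + 28.5) * 100
= 28.5 / 128.5 * 100
= 22.18%

22.18%


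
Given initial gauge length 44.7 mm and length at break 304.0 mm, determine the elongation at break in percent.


Elongation = (Lf - L0) / L0 * 100
= (304.0 - 44.7) / 44.7 * 100
= 259.3 / 44.7 * 100
= 580.1%

580.1%


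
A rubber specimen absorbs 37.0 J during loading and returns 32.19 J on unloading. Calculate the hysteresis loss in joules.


Hysteresis loss = loading - unloading
= 37.0 - 32.19
= 4.81 J

4.81 J


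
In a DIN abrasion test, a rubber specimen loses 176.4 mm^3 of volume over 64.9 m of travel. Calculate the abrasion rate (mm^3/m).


Rate = volume_loss / distance
= 176.4 / 64.9
= 2.718 mm^3/m

2.718 mm^3/m


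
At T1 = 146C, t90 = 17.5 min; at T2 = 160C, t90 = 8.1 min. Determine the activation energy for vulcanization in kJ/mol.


T1 = 419.15 K, T2 = 433.15 K
1/T1 - 1/T2 = 7.7112e-05
ln(t1/t2) = ln(17.5/8.1) = 0.7703
Ea = 8.314 * 0.7703 / 7.7112e-05 = 83055.8887 J/mol
Ea = 83.06 kJ/mol

83.06 kJ/mol


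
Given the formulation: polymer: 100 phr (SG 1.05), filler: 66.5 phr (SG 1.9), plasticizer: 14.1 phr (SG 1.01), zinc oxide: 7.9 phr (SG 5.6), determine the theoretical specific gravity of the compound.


Sum of weights = 188.5
Volume contributions:
  polymer: 100/1.05 = 95.2381
  filler: 66.5/1.9 = 35.0000
  plasticizer: 14.1/1.01 = 13.9604
  zinc oxide: 7.9/5.6 = 1.4107
Sum of volumes = 145.6092
SG = 188.5 / 145.6092 = 1.295

SG = 1.295


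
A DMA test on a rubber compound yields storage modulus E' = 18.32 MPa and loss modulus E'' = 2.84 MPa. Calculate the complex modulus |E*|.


|E*| = sqrt(E'^2 + E''^2)
= sqrt(18.32^2 + 2.84^2)
= sqrt(335.6224 + 8.0656)
= 18.539 MPa

18.539 MPa


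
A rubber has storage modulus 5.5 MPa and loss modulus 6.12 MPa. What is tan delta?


tan delta = E'' / E'
= 6.12 / 5.5
= 1.1127

tan delta = 1.1127


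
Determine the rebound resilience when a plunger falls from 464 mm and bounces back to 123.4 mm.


Resilience = h_rebound / h_drop * 100
= 123.4 / 464 * 100
= 26.6%

26.6%


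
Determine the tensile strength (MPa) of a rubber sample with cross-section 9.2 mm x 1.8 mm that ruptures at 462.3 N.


Area = width * thickness = 9.2 * 1.8 = 16.56 mm^2
TS = force / area = 462.3 / 16.56 = 27.92 MPa

27.92 MPa


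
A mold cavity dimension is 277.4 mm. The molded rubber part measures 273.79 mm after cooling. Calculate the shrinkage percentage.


Shrinkage = (mold - part) / mold * 100
= (277.4 - 273.79) / 277.4 * 100
= 3.61 / 277.4 * 100
= 1.3%

1.3%


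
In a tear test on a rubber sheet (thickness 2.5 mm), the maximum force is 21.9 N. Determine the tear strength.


Tear strength = force / thickness
= 21.9 / 2.5
= 8.76 N/mm

8.76 N/mm


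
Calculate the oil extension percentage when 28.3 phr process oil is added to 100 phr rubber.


Oil % = oil / (100 + oil) * 100
= 28.3 / (100 + 28.3) * 100
= 28.3 / 128.3 * 100
= 22.06%

22.06%


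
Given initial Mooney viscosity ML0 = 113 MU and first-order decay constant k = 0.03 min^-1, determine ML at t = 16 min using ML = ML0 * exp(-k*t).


ML = ML0 * exp(-k * t)
ML = 113 * exp(-0.03 * 16)
ML = 113 * 0.6188
ML = 69.92 MU

69.92 MU


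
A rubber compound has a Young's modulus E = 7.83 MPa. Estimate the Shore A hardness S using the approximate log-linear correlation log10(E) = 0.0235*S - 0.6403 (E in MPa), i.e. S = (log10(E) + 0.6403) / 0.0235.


log10(E) = 0.0235*S - 0.6403  =>  S = (log10(E) + 0.6403) / 0.0235
log10(7.83) = 0.893762
S = (0.893762 + 0.6403) / 0.0235 = 1.534062 / 0.0235
S = 65.3

Shore A = 65.3


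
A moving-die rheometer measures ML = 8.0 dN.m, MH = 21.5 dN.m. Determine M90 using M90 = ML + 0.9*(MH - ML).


M90 = ML + 0.9 * (MH - ML)
M90 = 8.0 + 0.9 * (21.5 - 8.0)
M90 = 8.0 + 0.9 * 13.5
M90 = 20.15 dN.m

20.15 dN.m


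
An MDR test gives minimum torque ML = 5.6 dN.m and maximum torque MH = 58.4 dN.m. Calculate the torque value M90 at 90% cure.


M90 = ML + 0.9 * (MH - ML)
M90 = 5.6 + 0.9 * (58.4 - 5.6)
M90 = 5.6 + 0.9 * 52.8
M90 = 53.12 dN.m

53.12 dN.m


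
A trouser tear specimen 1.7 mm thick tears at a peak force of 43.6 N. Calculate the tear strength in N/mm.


Tear strength = force / thickness
= 43.6 / 1.7
= 25.65 N/mm

25.65 N/mm


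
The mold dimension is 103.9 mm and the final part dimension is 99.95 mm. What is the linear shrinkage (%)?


Shrinkage = (mold - part) / mold * 100
= (103.9 - 99.95) / 103.9 * 100
= 3.95 / 103.9 * 100
= 3.8%

3.8%


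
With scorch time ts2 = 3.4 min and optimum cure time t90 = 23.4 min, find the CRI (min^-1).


CRI = 100 / (t90 - ts2)
= 100 / (23.4 - 3.4)
= 100 / 20.0
= 5.0 min^-1

5.0 min^-1


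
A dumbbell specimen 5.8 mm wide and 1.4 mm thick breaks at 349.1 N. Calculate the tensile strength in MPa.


Area = width * thickness = 5.8 * 1.4 = 8.12 mm^2
TS = force / area = 349.1 / 8.12 = 42.99 MPa

42.99 MPa


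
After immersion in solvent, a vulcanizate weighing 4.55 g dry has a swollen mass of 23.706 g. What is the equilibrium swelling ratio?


Q = W_swollen / W_dry
Q = 23.706 / 4.55
Q = 5.21

Q = 5.21


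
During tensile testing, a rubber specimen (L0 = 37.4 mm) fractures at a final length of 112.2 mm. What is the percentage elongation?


Elongation = (Lf - L0) / L0 * 100
= (112.2 - 37.4) / 37.4 * 100
= 74.8 / 37.4 * 100
= 200.0%

200.0%


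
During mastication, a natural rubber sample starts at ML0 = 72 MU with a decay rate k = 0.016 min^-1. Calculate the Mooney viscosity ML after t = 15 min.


ML = ML0 * exp(-k * t)
ML = 72 * exp(-0.016 * 15)
ML = 72 * 0.7866
ML = 56.64 MU

56.64 MU


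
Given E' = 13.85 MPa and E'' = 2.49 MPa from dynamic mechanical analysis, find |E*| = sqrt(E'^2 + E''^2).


|E*| = sqrt(E'^2 + E''^2)
= sqrt(13.85^2 + 2.49^2)
= sqrt(191.8225 + 6.2001)
= 14.072 MPa

14.072 MPa


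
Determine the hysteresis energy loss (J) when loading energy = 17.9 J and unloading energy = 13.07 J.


Hysteresis loss = loading - unloading
= 17.9 - 13.07
= 4.83 J

4.83 J


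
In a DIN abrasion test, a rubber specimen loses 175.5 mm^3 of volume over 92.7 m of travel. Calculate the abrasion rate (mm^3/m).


Rate = volume_loss / distance
= 175.5 / 92.7
= 1.893 mm^3/m

1.893 mm^3/m


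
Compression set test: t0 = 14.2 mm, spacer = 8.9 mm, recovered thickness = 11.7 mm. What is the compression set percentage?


CS = (t0 - recovered) / (t0 - ts) * 100
= (14.2 - 11.7) / (14.2 - 8.9) * 100
= 2.5 / 5.3 * 100
= 47.2%

47.2%


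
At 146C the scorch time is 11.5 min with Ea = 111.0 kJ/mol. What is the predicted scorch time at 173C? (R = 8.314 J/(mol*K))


Convert temperatures: T1 = 146 + 273.15 = 419.15 K, T2 = 173 + 273.15 = 446.15 K
ts2_new = 11.5 * exp(111000 / 8.314 * (1/446.15 - 1/419.15))
1/T2 - 1/T1 = -1.4438e-04
ts2_new = 1.67 min

1.67 min


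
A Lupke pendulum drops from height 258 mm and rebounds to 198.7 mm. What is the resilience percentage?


Resilience = h_rebound / h_drop * 100
= 198.7 / 258 * 100
= 77.0%

77.0%


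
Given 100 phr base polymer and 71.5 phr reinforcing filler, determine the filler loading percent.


Filler % = filler / (rubber + filler) * 100
= 71.5 / (100 + 71.5) * 100
= 71.5 / 171.5 * 100
= 41.69%

41.69%


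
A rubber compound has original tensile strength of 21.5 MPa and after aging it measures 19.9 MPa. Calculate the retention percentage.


Retention = aged / original * 100
= 19.9 / 21.5 * 100
= 92.6%

92.6%


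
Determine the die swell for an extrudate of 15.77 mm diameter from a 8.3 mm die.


Die swell ratio = D_extrudate / D_die
= 15.77 / 8.3
= 1.9

Die swell = 1.9


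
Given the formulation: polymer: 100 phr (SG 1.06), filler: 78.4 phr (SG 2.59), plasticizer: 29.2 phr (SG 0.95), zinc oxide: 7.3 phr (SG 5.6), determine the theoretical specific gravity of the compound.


Sum of weights = 214.9
Volume contributions:
  polymer: 100/1.06 = 94.3396
  filler: 78.4/2.59 = 30.2703
  plasticizer: 29.2/0.95 = 30.7368
  zinc oxide: 7.3/5.6 = 1.3036
Sum of volumes = 156.6503
SG = 214.9 / 156.6503 = 1.372

SG = 1.372


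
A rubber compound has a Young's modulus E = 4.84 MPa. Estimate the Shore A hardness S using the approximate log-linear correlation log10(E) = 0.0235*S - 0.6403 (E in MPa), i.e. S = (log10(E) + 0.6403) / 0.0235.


log10(E) = 0.0235*S - 0.6403  =>  S = (log10(E) + 0.6403) / 0.0235
log10(4.84) = 0.684845
S = (0.684845 + 0.6403) / 0.0235 = 1.325145 / 0.0235
S = 56.4

Shore A = 56.4


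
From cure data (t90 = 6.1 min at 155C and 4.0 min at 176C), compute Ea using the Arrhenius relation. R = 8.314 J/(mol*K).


T1 = 428.15 K, T2 = 449.15 K
1/T1 - 1/T2 = 1.0920e-04
ln(t1/t2) = ln(6.1/4.0) = 0.4220
Ea = 8.314 * 0.4220 / 1.0920e-04 = 32128.0803 J/mol
Ea = 32.13 kJ/mol

32.13 kJ/mol


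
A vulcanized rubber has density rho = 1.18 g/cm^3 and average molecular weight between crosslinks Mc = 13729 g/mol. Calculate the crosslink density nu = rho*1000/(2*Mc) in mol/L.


nu = rho * 1000 / (2 * Mc)
nu = 1.18 * 1000 / (2 * 13729)
nu = 1180.0 / 27458
nu = 0.0430 mol/L

0.0430 mol/L


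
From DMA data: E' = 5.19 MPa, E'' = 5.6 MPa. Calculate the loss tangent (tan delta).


tan delta = E'' / E'
= 5.6 / 5.19
= 1.079

tan delta = 1.079


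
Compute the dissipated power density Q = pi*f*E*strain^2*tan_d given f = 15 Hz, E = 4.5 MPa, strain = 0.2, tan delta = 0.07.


Q = pi * f * E * strain^2 * tan_d
= pi * 15 * 4.5 * 0.2^2 * 0.07
= pi * 15 * 4.5 * 0.0400 * 0.07
= 0.5938

Q = 0.5938


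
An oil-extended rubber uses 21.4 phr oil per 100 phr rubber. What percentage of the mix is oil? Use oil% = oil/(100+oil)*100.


Oil % = oil / (100 + oil) * 100
= 21.4 / (100 + 21.4) * 100
= 21.4 / 121.4 * 100
= 17.63%

17.63%


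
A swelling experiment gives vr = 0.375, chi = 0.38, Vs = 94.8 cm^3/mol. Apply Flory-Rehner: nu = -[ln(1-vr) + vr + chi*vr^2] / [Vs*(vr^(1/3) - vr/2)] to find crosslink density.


ln(1 - vr) = ln(1 - 0.375) = -0.4700
Numerator = -((-0.4700) + 0.375 + 0.38 * 0.375^2) = 0.0416
Denominator = 94.8 * (0.375^(1/3) - 0.375/2) = 50.5876
nu = 0.0416 / 50.5876 = 8.2167e-04 mol/cm^3

8.2167e-04 mol/cm^3


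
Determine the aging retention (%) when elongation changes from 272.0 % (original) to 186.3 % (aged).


Retention = aged / original * 100
= 186.3 / 272.0 * 100
= 68.5%

68.5%


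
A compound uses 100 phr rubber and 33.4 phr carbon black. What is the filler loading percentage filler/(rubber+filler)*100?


Filler % = filler / (rubber + filler) * 100
= 33.4 / (100 + 33.4) * 100
= 33.4 / 133.4 * 100
= 25.04%

25.04%


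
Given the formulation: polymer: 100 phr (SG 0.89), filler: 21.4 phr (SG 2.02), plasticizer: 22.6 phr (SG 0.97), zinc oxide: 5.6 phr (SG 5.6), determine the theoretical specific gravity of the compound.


Sum of weights = 149.6
Volume contributions:
  polymer: 100/0.89 = 112.3596
  filler: 21.4/2.02 = 10.5941
  plasticizer: 22.6/0.97 = 23.2990
  zinc oxide: 5.6/5.6 = 1.0000
Sum of volumes = 147.2526
SG = 149.6 / 147.2526 = 1.016

SG = 1.016


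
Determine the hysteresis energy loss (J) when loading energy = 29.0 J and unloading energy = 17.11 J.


Hysteresis loss = loading - unloading
= 29.0 - 17.11
= 11.89 J

11.89 J


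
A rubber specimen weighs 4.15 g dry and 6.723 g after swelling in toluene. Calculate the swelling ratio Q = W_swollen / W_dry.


Q = W_swollen / W_dry
Q = 6.723 / 4.15
Q = 1.62

Q = 1.62


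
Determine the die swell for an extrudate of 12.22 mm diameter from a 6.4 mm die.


Die swell ratio = D_extrudate / D_die
= 12.22 / 6.4
= 1.909

Die swell = 1.909


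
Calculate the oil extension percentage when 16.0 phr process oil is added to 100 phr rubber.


Oil % = oil / (100 + oil) * 100
= 16.0 / (100 + 16.0) * 100
= 16.0 / 116.0 * 100
= 13.79%

13.79%


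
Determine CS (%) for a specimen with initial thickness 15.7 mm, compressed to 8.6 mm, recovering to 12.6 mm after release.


CS = (t0 - recovered) / (t0 - ts) * 100
= (15.7 - 12.6) / (15.7 - 8.6) * 100
= 3.1 / 7.1 * 100
= 43.7%

43.7%


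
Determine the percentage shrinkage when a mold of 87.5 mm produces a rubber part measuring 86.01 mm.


Shrinkage = (mold - part) / mold * 100
= (87.5 - 86.01) / 87.5 * 100
= 1.49 / 87.5 * 100
= 1.7%

1.7%


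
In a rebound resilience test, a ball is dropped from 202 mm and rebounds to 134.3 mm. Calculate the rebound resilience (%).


Resilience = h_rebound / h_drop * 100
= 134.3 / 202 * 100
= 66.5%

66.5%


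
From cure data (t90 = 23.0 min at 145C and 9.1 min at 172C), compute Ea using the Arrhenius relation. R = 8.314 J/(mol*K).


T1 = 418.15 K, T2 = 445.15 K
1/T1 - 1/T2 = 1.4505e-04
ln(t1/t2) = ln(23.0/9.1) = 0.9272
Ea = 8.314 * 0.9272 / 1.4505e-04 = 53145.6145 J/mol
Ea = 53.15 kJ/mol

53.15 kJ/mol


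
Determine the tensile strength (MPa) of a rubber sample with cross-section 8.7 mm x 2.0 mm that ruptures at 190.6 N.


Area = width * thickness = 8.7 * 2.0 = 17.4 mm^2
TS = force / area = 190.6 / 17.4 = 10.95 MPa

10.95 MPa


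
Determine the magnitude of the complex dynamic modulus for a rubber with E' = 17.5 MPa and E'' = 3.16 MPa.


|E*| = sqrt(E'^2 + E''^2)
= sqrt(17.5^2 + 3.16^2)
= sqrt(306.2500 + 9.9856)
= 17.783 MPa

17.783 MPa


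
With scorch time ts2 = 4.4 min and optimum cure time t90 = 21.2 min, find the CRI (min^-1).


CRI = 100 / (t90 - ts2)
= 100 / (21.2 - 4.4)
= 100 / 16.8
= 5.95 min^-1

5.95 min^-1


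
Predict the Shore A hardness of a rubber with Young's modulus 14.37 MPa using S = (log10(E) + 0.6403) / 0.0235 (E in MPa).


log10(E) = 0.0235*S - 0.6403  =>  S = (log10(E) + 0.6403) / 0.0235
log10(14.37) = 1.157457
S = (1.157457 + 0.6403) / 0.0235 = 1.797757 / 0.0235
S = 76.5

Shore A = 76.5


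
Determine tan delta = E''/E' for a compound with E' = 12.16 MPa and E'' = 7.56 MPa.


tan delta = E'' / E'
= 7.56 / 12.16
= 0.6217

tan delta = 0.6217


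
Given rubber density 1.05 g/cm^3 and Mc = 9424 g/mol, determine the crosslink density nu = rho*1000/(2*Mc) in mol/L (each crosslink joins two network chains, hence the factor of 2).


nu = rho * 1000 / (2 * Mc)
nu = 1.05 * 1000 / (2 * 9424)
nu = 1050.0 / 18848
nu = 0.0557 mol/L

0.0557 mol/L


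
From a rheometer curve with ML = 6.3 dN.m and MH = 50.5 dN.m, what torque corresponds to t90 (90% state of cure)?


M90 = ML + 0.9 * (MH - ML)
M90 = 6.3 + 0.9 * (50.5 - 6.3)
M90 = 6.3 + 0.9 * 44.2
M90 = 46.08 dN.m

46.08 dN.m


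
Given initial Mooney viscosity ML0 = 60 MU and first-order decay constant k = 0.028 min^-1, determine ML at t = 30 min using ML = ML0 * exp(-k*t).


ML = ML0 * exp(-k * t)
ML = 60 * exp(-0.028 * 30)
ML = 60 * 0.4317
ML = 25.9 MU

25.9 MU


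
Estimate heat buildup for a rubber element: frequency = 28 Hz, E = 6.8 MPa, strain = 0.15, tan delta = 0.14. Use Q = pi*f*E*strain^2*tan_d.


Q = pi * f * E * strain^2 * tan_d
= pi * 28 * 6.8 * 0.15^2 * 0.14
= pi * 28 * 6.8 * 0.0225 * 0.14
= 1.8842

Q = 1.8842


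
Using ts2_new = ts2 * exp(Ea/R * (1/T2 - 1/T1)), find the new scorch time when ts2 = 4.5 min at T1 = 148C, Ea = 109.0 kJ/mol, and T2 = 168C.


Convert temperatures: T1 = 148 + 273.15 = 421.15 K, T2 = 168 + 273.15 = 441.15 K
ts2_new = 4.5 * exp(109000 / 8.314 * (1/441.15 - 1/421.15))
1/T2 - 1/T1 = -1.0765e-04
ts2_new = 1.1 min

1.1 min


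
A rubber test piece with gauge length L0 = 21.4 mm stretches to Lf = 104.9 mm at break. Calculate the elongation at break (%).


Elongation = (Lf - L0) / L0 * 100
= (104.9 - 21.4) / 21.4 * 100
= 83.5 / 21.4 * 100
= 390.2%

390.2%


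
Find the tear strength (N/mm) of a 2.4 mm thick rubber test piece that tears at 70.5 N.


Tear strength = force / thickness
= 70.5 / 2.4
= 29.38 N/mm

29.38 N/mm


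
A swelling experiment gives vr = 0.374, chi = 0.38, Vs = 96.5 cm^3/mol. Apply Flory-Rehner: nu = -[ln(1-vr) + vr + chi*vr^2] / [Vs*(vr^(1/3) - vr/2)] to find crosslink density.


ln(1 - vr) = ln(1 - 0.374) = -0.4684
Numerator = -((-0.4684) + 0.374 + 0.38 * 0.374^2) = 0.0413
Denominator = 96.5 * (0.374^(1/3) - 0.374/2) = 51.4811
nu = 0.0413 / 51.4811 = 8.0130e-04 mol/cm^3

8.0130e-04 mol/cm^3


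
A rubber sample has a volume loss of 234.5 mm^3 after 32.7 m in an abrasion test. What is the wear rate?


Rate = volume_loss / distance
= 234.5 / 32.7
= 7.171 mm^3/m

7.171 mm^3/m


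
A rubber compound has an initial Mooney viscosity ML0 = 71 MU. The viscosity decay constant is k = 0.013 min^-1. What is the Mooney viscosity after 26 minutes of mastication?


ML = ML0 * exp(-k * t)
ML = 71 * exp(-0.013 * 26)
ML = 71 * 0.7132
ML = 50.64 MU

50.64 MU


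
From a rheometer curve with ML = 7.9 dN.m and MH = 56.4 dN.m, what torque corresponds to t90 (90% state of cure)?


M90 = ML + 0.9 * (MH - ML)
M90 = 7.9 + 0.9 * (56.4 - 7.9)
M90 = 7.9 + 0.9 * 48.5
M90 = 51.55 dN.m

51.55 dN.m


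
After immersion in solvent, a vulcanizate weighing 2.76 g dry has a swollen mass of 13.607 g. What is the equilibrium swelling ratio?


Q = W_swollen / W_dry
Q = 13.607 / 2.76
Q = 4.93

Q = 4.93


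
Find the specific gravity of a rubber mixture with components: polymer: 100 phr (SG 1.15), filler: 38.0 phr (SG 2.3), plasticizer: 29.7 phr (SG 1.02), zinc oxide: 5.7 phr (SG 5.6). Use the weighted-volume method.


Sum of weights = 173.4
Volume contributions:
  polymer: 100/1.15 = 86.9565
  filler: 38.0/2.3 = 16.5217
  plasticizer: 29.7/1.02 = 29.1176
  zinc oxide: 5.7/5.6 = 1.0179
Sum of volumes = 133.6138
SG = 173.4 / 133.6138 = 1.298

SG = 1.298


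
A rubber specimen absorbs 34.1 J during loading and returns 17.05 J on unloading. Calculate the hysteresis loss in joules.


Hysteresis loss = loading - unloading
= 34.1 - 17.05
= 17.05 J

17.05 J


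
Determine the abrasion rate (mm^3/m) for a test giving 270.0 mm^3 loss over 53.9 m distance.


Rate = volume_loss / distance
= 270.0 / 53.9
= 5.009 mm^3/m

5.009 mm^3/m


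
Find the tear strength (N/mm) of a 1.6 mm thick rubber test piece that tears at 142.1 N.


Tear strength = force / thickness
= 142.1 / 1.6
= 88.81 N/mm

88.81 N/mm


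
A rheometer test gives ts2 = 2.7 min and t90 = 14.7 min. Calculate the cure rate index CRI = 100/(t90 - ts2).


CRI = 100 / (t90 - ts2)
= 100 / (14.7 - 2.7)
= 100 / 12.0
= 8.33 min^-1

8.33 min^-1


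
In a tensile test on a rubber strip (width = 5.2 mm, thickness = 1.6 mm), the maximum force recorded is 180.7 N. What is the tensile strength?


Area = width * thickness = 5.2 * 1.6 = 8.32 mm^2
TS = force / area = 180.7 / 8.32 = 21.72 MPa

21.72 MPa


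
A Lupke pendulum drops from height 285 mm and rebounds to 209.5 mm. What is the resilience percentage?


Resilience = h_rebound / h_drop * 100
= 209.5 / 285 * 100
= 73.5%

73.5%


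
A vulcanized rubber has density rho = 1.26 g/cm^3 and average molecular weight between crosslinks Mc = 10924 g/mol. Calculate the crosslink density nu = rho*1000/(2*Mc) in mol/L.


nu = rho * 1000 / (2 * Mc)
nu = 1.26 * 1000 / (2 * 10924)
nu = 1260.0 / 21848
nu = 0.0577 mol/L

0.0577 mol/L


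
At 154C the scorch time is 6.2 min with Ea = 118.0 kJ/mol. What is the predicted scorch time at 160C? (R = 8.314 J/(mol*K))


Convert temperatures: T1 = 154 + 273.15 = 427.15 K, T2 = 160 + 273.15 = 433.15 K
ts2_new = 6.2 * exp(118000 / 8.314 * (1/433.15 - 1/427.15))
1/T2 - 1/T1 = -3.2429e-05
ts2_new = 3.91 min

3.91 min


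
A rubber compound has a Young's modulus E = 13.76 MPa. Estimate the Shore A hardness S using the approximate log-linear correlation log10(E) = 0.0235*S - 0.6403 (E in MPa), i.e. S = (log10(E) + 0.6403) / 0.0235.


log10(E) = 0.0235*S - 0.6403  =>  S = (log10(E) + 0.6403) / 0.0235
log10(13.76) = 1.138618
S = (1.138618 + 0.6403) / 0.0235 = 1.778918 / 0.0235
S = 75.7

Shore A = 75.7


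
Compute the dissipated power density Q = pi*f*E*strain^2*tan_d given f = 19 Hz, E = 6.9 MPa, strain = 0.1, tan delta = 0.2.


Q = pi * f * E * strain^2 * tan_d
= pi * 19 * 6.9 * 0.1^2 * 0.2
= pi * 19 * 6.9 * 0.0100 * 0.2
= 0.8237

Q = 0.8237


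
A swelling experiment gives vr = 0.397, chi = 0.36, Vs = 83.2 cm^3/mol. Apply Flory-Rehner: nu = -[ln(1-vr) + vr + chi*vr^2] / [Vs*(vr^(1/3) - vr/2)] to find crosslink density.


ln(1 - vr) = ln(1 - 0.397) = -0.5058
Numerator = -((-0.5058) + 0.397 + 0.36 * 0.397^2) = 0.0521
Denominator = 83.2 * (0.397^(1/3) - 0.397/2) = 44.6334
nu = 0.0521 / 44.6334 = 0.0012 mol/cm^3

0.0012 mol/cm^3


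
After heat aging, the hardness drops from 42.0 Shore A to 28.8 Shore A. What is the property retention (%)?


Retention = aged / original * 100
= 28.8 / 42.0 * 100
= 68.6%

68.6%


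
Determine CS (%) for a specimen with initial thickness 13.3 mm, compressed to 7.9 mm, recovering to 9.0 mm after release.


CS = (t0 - recovered) / (t0 - ts) * 100
= (13.3 - 9.0) / (13.3 - 7.9) * 100
= 4.3 / 5.4 * 100
= 79.6%

79.6%


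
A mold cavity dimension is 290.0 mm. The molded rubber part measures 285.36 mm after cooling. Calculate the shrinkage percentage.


Shrinkage = (mold - part) / mold * 100
= (290.0 - 285.36) / 290.0 * 100
= 4.64 / 290.0 * 100
= 1.6%

1.6%


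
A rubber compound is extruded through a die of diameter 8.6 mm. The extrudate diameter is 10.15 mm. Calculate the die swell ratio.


Die swell ratio = D_extrudate / D_die
= 10.15 / 8.6
= 1.18

Die swell = 1.18


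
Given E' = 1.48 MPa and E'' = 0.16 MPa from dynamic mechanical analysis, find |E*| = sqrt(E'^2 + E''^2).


|E*| = sqrt(E'^2 + E''^2)
= sqrt(1.48^2 + 0.16^2)
= sqrt(2.1904 + 0.0256)
= 1.489 MPa

1.489 MPa


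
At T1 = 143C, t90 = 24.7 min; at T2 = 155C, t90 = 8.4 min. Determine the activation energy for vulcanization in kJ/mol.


T1 = 416.15 K, T2 = 428.15 K
1/T1 - 1/T2 = 6.7350e-05
ln(t1/t2) = ln(24.7/8.4) = 1.0786
Ea = 8.314 * 1.0786 / 6.7350e-05 = 133144.6061 J/mol
Ea = 133.14 kJ/mol

133.14 kJ/mol


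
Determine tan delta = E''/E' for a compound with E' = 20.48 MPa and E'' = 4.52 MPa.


tan delta = E'' / E'
= 4.52 / 20.48
= 0.2207

tan delta = 0.2207


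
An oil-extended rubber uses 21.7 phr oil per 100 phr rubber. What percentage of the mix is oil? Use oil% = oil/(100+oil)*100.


Oil % = oil / (100 + oil) * 100
= 21.7 / (100 + 21.7) * 100
= 21.7 / 121.7 * 100
= 17.83%

17.83%


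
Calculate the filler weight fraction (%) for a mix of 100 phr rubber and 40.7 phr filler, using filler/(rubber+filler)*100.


Filler % = filler / (rubber + filler) * 100
= 40.7 / (100 + 40.7) * 100
= 40.7 / 140.7 * 100
= 28.93%

28.93%


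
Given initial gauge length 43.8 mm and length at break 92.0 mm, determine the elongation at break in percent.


Elongation = (Lf - L0) / L0 * 100
= (92.0 - 43.8) / 43.8 * 100
= 48.2 / 43.8 * 100
= 110.0%

110.0%


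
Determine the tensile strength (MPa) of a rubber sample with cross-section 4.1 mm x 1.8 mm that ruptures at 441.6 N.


Area = width * thickness = 4.1 * 1.8 = 7.38 mm^2
TS = force / area = 441.6 / 7.38 = 59.84 MPa

59.84 MPa


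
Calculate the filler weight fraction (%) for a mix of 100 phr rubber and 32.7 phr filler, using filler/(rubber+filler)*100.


Filler % = filler / (rubber + filler) * 100
= 32.7 / (100 + 32.7) * 100
= 32.7 / 132.7 * 100
= 24.64%

24.64%


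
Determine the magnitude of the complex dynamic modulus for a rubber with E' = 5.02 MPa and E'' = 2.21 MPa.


|E*| = sqrt(E'^2 + E''^2)
= sqrt(5.02^2 + 2.21^2)
= sqrt(25.2004 + 4.8841)
= 5.485 MPa

5.485 MPa


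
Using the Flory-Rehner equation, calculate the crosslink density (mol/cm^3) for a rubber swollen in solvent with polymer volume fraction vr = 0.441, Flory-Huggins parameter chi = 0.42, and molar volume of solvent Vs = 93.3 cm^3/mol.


ln(1 - vr) = ln(1 - 0.441) = -0.5816
Numerator = -((-0.5816) + 0.441 + 0.42 * 0.441^2) = 0.0589
Denominator = 93.3 * (0.441^(1/3) - 0.441/2) = 50.4442
nu = 0.0589 / 50.4442 = 0.0012 mol/cm^3

0.0012 mol/cm^3


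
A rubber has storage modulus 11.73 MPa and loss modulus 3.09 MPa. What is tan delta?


tan delta = E'' / E'
= 3.09 / 11.73
= 0.2634

tan delta = 0.2634


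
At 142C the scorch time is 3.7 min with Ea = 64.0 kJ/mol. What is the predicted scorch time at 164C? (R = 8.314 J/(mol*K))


Convert temperatures: T1 = 142 + 273.15 = 415.15 K, T2 = 164 + 273.15 = 437.15 K
ts2_new = 3.7 * exp(64000 / 8.314 * (1/437.15 - 1/415.15))
1/T2 - 1/T1 = -1.2122e-04
ts2_new = 1.46 min

1.46 min


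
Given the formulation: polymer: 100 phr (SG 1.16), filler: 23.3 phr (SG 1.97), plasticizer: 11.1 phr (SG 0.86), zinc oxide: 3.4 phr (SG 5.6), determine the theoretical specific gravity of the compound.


Sum of weights = 137.8
Volume contributions:
  polymer: 100/1.16 = 86.2069
  filler: 23.3/1.97 = 11.8274
  plasticizer: 11.1/0.86 = 12.9070
  zinc oxide: 3.4/5.6 = 0.6071
Sum of volumes = 111.5484
SG = 137.8 / 111.5484 = 1.235

SG = 1.235


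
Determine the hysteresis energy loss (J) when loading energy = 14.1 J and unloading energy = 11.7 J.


Hysteresis loss = loading - unloading
= 14.1 - 11.7
= 2.4 J

2.4 J


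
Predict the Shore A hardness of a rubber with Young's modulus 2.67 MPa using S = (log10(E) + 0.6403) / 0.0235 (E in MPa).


log10(E) = 0.0235*S - 0.6403  =>  S = (log10(E) + 0.6403) / 0.0235
log10(2.67) = 0.426511
S = (0.426511 + 0.6403) / 0.0235 = 1.066811 / 0.0235
S = 45.4

Shore A = 45.4


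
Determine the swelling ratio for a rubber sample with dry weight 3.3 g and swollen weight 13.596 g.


Q = W_swollen / W_dry
Q = 13.596 / 3.3
Q = 4.12

Q = 4.12


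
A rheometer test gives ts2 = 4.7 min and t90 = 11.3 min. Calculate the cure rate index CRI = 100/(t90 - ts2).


CRI = 100 / (t90 - ts2)
= 100 / (11.3 - 4.7)
= 100 / 6.6
= 15.15 min^-1

15.15 min^-1


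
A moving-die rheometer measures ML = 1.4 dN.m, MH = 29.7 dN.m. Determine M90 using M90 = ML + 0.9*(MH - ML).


M90 = ML + 0.9 * (MH - ML)
M90 = 1.4 + 0.9 * (29.7 - 1.4)
M90 = 1.4 + 0.9 * 28.3
M90 = 26.87 dN.m

26.87 dN.m


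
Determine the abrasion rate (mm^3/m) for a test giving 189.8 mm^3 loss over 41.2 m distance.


Rate = volume_loss / distance
= 189.8 / 41.2
= 4.607 mm^3/m

4.607 mm^3/m


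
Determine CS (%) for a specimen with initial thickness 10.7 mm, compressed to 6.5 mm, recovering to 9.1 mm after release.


CS = (t0 - recovered) / (t0 - ts) * 100
= (10.7 - 9.1) / (10.7 - 6.5) * 100
= 1.6 / 4.2 * 100
= 38.1%

38.1%


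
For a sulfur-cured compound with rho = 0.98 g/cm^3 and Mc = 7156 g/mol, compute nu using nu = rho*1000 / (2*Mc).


nu = rho * 1000 / (2 * Mc)
nu = 0.98 * 1000 / (2 * 7156)
nu = 980.0 / 14312
nu = 0.0685 mol/L

0.0685 mol/L


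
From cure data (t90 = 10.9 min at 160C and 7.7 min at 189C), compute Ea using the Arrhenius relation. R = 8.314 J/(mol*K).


T1 = 433.15 K, T2 = 462.15 K
1/T1 - 1/T2 = 1.4487e-04
ln(t1/t2) = ln(10.9/7.7) = 0.3475
Ea = 8.314 * 0.3475 / 1.4487e-04 = 19945.3274 J/mol
Ea = 19.95 kJ/mol

19.95 kJ/mol


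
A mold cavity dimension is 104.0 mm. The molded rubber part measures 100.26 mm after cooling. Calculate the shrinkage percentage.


Shrinkage = (mold - part) / mold * 100
= (104.0 - 100.26) / 104.0 * 100
= 3.74 / 104.0 * 100
= 3.6%

3.6%


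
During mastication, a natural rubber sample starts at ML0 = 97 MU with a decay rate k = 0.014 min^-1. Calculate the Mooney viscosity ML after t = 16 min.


ML = ML0 * exp(-k * t)
ML = 97 * exp(-0.014 * 16)
ML = 97 * 0.7993
ML = 77.53 MU

77.53 MU


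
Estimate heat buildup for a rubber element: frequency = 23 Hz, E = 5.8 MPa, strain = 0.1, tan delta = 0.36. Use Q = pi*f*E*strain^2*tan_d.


Q = pi * f * E * strain^2 * tan_d
= pi * 23 * 5.8 * 0.1^2 * 0.36
= pi * 23 * 5.8 * 0.0100 * 0.36
= 1.5087

Q = 1.5087


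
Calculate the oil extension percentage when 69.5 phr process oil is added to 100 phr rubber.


Oil % = oil / (100 + oil) * 100
= 69.5 / (100 + 69.5) * 100
= 69.5 / 169.5 * 100
= 41.0%

41.0%


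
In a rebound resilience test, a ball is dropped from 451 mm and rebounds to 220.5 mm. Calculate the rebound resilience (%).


Resilience = h_rebound / h_drop * 100
= 220.5 / 451 * 100
= 48.9%

48.9%


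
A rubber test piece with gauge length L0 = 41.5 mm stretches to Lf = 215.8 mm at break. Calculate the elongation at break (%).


Elongation = (Lf - L0) / L0 * 100
= (215.8 - 41.5) / 41.5 * 100
= 174.3 / 41.5 * 100
= 420.0%

420.0%


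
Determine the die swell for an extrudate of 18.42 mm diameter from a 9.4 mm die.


Die swell ratio = D_extrudate / D_die
= 18.42 / 9.4
= 1.96

Die swell = 1.96


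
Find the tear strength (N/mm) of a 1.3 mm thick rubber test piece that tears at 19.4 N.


Tear strength = force / thickness
= 19.4 / 1.3
= 14.92 N/mm

14.92 N/mm


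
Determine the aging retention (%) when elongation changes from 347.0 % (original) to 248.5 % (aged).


Retention = aged / original * 100
= 248.5 / 347.0 * 100
= 71.6%

71.6%


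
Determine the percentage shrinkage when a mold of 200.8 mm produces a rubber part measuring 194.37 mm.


Shrinkage = (mold - part) / mold * 100
= (200.8 - 194.37) / 200.8 * 100
= 6.43 / 200.8 * 100
= 3.2%

3.2%


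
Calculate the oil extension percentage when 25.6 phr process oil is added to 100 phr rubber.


Oil % = oil / (100 + oil) * 100
= 25.6 / (100 + 25.6) * 100
= 25.6 / 125.6 * 100
= 20.38%

20.38%


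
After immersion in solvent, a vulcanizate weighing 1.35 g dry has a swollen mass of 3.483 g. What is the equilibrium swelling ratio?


Q = W_swollen / W_dry
Q = 3.483 / 1.35
Q = 2.58

Q = 2.58


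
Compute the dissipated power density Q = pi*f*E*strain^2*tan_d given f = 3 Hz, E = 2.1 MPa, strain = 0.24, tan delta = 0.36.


Q = pi * f * E * strain^2 * tan_d
= pi * 3 * 2.1 * 0.24^2 * 0.36
= pi * 3 * 2.1 * 0.0576 * 0.36
= 0.4104

Q = 0.4104


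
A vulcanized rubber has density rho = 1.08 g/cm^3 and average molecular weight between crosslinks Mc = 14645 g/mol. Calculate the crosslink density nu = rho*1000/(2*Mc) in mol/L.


nu = rho * 1000 / (2 * Mc)
nu = 1.08 * 1000 / (2 * 14645)
nu = 1080.0 / 29290
nu = 0.0369 mol/L

0.0369 mol/L


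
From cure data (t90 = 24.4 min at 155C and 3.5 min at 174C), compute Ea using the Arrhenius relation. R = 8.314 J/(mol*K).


T1 = 428.15 K, T2 = 447.15 K
1/T1 - 1/T2 = 9.9244e-05
ln(t1/t2) = ln(24.4/3.5) = 1.9418
Ea = 8.314 * 1.9418 / 9.9244e-05 = 162672.6753 J/mol
Ea = 162.67 kJ/mol

162.67 kJ/mol


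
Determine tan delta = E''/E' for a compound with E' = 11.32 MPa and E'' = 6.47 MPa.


tan delta = E'' / E'
= 6.47 / 11.32
= 0.5716

tan delta = 0.5716
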